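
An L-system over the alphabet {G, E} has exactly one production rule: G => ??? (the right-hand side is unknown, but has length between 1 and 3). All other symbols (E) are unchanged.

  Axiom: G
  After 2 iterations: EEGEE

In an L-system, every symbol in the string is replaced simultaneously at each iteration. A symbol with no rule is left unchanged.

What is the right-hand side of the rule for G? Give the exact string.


Trying G => EGE:
  Step 0: G
  Step 1: EGE
  Step 2: EEGEE
Matches the given result.

Answer: EGE


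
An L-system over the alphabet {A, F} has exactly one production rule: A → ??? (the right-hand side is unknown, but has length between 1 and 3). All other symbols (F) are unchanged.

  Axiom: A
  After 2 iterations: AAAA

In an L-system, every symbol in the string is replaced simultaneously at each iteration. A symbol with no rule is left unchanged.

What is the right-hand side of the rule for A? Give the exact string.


Answer: AA

Derivation:
Trying A → AA:
  Step 0: A
  Step 1: AA
  Step 2: AAAA
Matches the given result.


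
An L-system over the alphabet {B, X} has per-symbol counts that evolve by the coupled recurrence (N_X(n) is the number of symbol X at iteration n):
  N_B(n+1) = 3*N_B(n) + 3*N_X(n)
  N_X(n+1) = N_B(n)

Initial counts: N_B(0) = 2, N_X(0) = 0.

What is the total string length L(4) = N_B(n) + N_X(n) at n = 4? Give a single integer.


Answer: 432

Derivation:
Step 0: N_B=2, N_X=0, L=2
Step 1: N_B=6, N_X=2, L=8
Step 2: N_B=24, N_X=6, L=30
Step 3: N_B=90, N_X=24, L=114
Step 4: N_B=342, N_X=90, L=432


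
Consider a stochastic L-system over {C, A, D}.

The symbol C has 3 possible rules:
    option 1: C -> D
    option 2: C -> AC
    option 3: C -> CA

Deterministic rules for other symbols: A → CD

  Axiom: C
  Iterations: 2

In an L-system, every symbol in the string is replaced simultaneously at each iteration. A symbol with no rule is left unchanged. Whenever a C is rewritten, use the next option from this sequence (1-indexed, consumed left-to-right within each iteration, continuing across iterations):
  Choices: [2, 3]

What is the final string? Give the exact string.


Step 0: C
Step 1: AC  (used choices [2])
Step 2: CDCA  (used choices [3])

Answer: CDCA


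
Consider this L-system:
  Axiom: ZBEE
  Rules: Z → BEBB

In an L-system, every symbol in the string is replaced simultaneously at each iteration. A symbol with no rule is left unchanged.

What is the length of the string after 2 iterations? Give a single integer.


Step 0: length = 4
Step 1: length = 7
Step 2: length = 7

Answer: 7


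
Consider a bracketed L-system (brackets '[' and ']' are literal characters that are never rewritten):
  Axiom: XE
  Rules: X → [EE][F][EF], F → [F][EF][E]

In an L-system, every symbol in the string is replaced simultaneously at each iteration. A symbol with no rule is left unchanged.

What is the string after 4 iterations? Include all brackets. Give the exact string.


Answer: [EE][[[[F][EF][E]][E[F][EF][E]][E]][E[[F][EF][E]][E[F][EF][E]][E]][E]][E[[[F][EF][E]][E[F][EF][E]][E]][E[[F][EF][E]][E[F][EF][E]][E]][E]]E

Derivation:
Step 0: XE
Step 1: [EE][F][EF]E
Step 2: [EE][[F][EF][E]][E[F][EF][E]]E
Step 3: [EE][[[F][EF][E]][E[F][EF][E]][E]][E[[F][EF][E]][E[F][EF][E]][E]]E
Step 4: [EE][[[[F][EF][E]][E[F][EF][E]][E]][E[[F][EF][E]][E[F][EF][E]][E]][E]][E[[[F][EF][E]][E[F][EF][E]][E]][E[[F][EF][E]][E[F][EF][E]][E]][E]]E


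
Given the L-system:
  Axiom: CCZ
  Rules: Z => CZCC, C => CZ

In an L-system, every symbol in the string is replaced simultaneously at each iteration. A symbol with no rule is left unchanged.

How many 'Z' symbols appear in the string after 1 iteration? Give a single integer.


Answer: 3

Derivation:
Step 0: CCZ  (1 'Z')
Step 1: CZCZCZCC  (3 'Z')


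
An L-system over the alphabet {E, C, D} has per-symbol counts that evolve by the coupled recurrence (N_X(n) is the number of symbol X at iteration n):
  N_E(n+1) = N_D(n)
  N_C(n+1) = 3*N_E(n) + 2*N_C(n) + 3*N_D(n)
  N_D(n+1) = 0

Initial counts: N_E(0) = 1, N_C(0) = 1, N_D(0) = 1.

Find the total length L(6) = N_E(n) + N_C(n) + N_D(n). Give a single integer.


Step 0: N_E=1, N_C=1, N_D=1, L=3
Step 1: N_E=1, N_C=8, N_D=0, L=9
Step 2: N_E=0, N_C=19, N_D=0, L=19
Step 3: N_E=0, N_C=38, N_D=0, L=38
Step 4: N_E=0, N_C=76, N_D=0, L=76
Step 5: N_E=0, N_C=152, N_D=0, L=152
Step 6: N_E=0, N_C=304, N_D=0, L=304

Answer: 304


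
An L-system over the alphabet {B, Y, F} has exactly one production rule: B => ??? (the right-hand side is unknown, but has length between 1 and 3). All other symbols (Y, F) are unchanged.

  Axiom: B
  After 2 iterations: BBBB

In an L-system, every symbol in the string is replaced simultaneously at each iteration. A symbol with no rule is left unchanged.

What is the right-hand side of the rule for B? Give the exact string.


Trying B => BB:
  Step 0: B
  Step 1: BB
  Step 2: BBBB
Matches the given result.

Answer: BB


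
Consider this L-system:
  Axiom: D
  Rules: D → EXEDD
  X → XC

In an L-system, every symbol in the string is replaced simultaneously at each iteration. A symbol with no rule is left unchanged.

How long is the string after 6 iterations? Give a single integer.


Answer: 310

Derivation:
Step 0: length = 1
Step 1: length = 5
Step 2: length = 14
Step 3: length = 33
Step 4: length = 72
Step 5: length = 151
Step 6: length = 310


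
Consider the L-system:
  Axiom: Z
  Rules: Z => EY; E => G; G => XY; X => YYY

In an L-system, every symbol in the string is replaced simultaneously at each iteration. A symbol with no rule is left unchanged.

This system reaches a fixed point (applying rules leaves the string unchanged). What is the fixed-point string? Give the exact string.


Answer: YYYYY

Derivation:
Step 0: Z
Step 1: EY
Step 2: GY
Step 3: XYY
Step 4: YYYYY
Step 5: YYYYY  (unchanged — fixed point at step 4)


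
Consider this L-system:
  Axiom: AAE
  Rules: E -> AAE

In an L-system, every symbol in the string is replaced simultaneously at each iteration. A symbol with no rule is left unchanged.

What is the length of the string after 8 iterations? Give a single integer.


Step 0: length = 3
Step 1: length = 5
Step 2: length = 7
Step 3: length = 9
Step 4: length = 11
Step 5: length = 13
Step 6: length = 15
Step 7: length = 17
Step 8: length = 19

Answer: 19


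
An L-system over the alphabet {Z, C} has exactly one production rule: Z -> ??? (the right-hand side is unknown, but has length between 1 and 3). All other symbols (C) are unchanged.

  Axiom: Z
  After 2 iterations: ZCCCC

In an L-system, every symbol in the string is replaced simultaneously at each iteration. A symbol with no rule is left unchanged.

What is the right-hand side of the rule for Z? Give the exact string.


Trying Z -> ZCC:
  Step 0: Z
  Step 1: ZCC
  Step 2: ZCCCC
Matches the given result.

Answer: ZCC


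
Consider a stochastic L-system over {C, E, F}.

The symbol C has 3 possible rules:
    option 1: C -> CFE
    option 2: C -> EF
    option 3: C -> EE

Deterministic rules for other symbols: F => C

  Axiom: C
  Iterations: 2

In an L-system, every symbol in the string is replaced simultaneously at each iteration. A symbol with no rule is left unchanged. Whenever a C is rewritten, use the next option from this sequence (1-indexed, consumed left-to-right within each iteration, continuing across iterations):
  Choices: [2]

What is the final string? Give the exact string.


Step 0: C
Step 1: EF  (used choices [2])
Step 2: EC  (used choices [])

Answer: EC


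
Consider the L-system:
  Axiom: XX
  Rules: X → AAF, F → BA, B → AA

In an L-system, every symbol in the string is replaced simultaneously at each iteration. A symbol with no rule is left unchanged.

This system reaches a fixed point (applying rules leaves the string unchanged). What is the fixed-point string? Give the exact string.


Step 0: XX
Step 1: AAFAAF
Step 2: AABAAABA
Step 3: AAAAAAAAAA
Step 4: AAAAAAAAAA  (unchanged — fixed point at step 3)

Answer: AAAAAAAAAA


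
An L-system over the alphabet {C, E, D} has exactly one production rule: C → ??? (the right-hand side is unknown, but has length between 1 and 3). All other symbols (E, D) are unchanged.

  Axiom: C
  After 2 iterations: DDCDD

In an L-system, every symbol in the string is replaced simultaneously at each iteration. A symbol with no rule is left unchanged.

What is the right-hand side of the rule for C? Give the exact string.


Answer: DCD

Derivation:
Trying C → DCD:
  Step 0: C
  Step 1: DCD
  Step 2: DDCDD
Matches the given result.


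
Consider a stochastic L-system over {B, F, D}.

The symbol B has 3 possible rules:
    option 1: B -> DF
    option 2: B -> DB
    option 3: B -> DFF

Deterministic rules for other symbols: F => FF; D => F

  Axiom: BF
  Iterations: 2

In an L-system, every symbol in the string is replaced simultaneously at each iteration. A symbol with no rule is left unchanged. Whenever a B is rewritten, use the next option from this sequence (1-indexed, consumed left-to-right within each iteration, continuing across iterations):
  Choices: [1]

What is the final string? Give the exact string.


Answer: FFFFFFF

Derivation:
Step 0: BF
Step 1: DFFF  (used choices [1])
Step 2: FFFFFFF  (used choices [])


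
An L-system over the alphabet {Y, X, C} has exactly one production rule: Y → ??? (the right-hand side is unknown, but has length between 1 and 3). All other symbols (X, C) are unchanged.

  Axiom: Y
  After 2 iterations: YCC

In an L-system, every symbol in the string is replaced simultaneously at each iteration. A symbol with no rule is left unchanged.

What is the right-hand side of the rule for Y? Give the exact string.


Trying Y → YC:
  Step 0: Y
  Step 1: YC
  Step 2: YCC
Matches the given result.

Answer: YC


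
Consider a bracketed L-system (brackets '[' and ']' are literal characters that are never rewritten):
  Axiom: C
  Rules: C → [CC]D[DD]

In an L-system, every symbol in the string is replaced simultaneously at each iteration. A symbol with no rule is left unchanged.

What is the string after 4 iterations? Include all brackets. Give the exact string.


Answer: [[[[CC]D[DD][CC]D[DD]]D[DD][[CC]D[DD][CC]D[DD]]D[DD]]D[DD][[[CC]D[DD][CC]D[DD]]D[DD][[CC]D[DD][CC]D[DD]]D[DD]]D[DD]]D[DD]

Derivation:
Step 0: C
Step 1: [CC]D[DD]
Step 2: [[CC]D[DD][CC]D[DD]]D[DD]
Step 3: [[[CC]D[DD][CC]D[DD]]D[DD][[CC]D[DD][CC]D[DD]]D[DD]]D[DD]
Step 4: [[[[CC]D[DD][CC]D[DD]]D[DD][[CC]D[DD][CC]D[DD]]D[DD]]D[DD][[[CC]D[DD][CC]D[DD]]D[DD][[CC]D[DD][CC]D[DD]]D[DD]]D[DD]]D[DD]


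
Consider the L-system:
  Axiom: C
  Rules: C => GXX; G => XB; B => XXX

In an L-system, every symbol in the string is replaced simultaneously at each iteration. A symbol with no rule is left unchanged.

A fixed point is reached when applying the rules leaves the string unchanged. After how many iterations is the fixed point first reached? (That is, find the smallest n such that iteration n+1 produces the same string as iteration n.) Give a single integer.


Step 0: C
Step 1: GXX
Step 2: XBXX
Step 3: XXXXXX
Step 4: XXXXXX  (unchanged — fixed point at step 3)

Answer: 3


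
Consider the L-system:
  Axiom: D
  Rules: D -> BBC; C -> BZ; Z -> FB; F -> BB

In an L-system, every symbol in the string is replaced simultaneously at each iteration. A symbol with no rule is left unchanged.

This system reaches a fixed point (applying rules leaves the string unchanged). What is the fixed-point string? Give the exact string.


Answer: BBBBBB

Derivation:
Step 0: D
Step 1: BBC
Step 2: BBBZ
Step 3: BBBFB
Step 4: BBBBBB
Step 5: BBBBBB  (unchanged — fixed point at step 4)


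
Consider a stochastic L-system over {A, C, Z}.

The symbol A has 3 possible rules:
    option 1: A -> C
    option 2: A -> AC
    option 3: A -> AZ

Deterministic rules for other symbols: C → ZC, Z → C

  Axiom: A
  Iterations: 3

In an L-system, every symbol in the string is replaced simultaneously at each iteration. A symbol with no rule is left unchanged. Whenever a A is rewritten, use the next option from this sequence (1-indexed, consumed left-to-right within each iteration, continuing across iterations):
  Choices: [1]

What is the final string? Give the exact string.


Answer: CZC

Derivation:
Step 0: A
Step 1: C  (used choices [1])
Step 2: ZC  (used choices [])
Step 3: CZC  (used choices [])


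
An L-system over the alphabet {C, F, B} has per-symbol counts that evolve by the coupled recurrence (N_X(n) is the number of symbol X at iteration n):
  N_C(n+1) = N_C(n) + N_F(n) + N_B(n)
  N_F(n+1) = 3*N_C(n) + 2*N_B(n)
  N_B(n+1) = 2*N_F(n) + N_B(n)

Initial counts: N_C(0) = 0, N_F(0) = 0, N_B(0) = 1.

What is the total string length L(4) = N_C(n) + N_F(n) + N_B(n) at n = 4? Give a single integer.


Step 0: N_C=0, N_F=0, N_B=1, L=1
Step 1: N_C=1, N_F=2, N_B=1, L=4
Step 2: N_C=4, N_F=5, N_B=5, L=14
Step 3: N_C=14, N_F=22, N_B=15, L=51
Step 4: N_C=51, N_F=72, N_B=59, L=182

Answer: 182


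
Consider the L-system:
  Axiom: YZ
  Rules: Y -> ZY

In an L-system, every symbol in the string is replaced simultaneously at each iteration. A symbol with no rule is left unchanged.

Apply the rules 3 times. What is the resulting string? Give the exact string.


Answer: ZZZYZ

Derivation:
Step 0: YZ
Step 1: ZYZ
Step 2: ZZYZ
Step 3: ZZZYZ


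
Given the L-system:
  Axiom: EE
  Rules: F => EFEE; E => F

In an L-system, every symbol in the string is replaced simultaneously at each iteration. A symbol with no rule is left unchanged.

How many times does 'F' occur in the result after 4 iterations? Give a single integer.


Answer: 14

Derivation:
Step 0: EE  (0 'F')
Step 1: FF  (2 'F')
Step 2: EFEEEFEE  (2 'F')
Step 3: FEFEEFFFEFEEFF  (8 'F')
Step 4: EFEEFEFEEFFEFEEEFEEEFEEFEFEEFFEFEEEFEE  (14 'F')


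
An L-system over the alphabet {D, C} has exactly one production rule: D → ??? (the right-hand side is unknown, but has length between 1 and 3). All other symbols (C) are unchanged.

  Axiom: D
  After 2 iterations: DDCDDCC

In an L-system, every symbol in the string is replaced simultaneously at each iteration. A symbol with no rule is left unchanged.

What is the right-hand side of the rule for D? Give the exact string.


Trying D → DDC:
  Step 0: D
  Step 1: DDC
  Step 2: DDCDDCC
Matches the given result.

Answer: DDC


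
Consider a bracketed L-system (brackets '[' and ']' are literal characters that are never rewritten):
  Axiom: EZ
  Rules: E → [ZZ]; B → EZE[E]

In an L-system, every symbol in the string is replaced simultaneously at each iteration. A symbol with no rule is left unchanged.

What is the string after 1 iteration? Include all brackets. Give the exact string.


Step 0: EZ
Step 1: [ZZ]Z

Answer: [ZZ]Z


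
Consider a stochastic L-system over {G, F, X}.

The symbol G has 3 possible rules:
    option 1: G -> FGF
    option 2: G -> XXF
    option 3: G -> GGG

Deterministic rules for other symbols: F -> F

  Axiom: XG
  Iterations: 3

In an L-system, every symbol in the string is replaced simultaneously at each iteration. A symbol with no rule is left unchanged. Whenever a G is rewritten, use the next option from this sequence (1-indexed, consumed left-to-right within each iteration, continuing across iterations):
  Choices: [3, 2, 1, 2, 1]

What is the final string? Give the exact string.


Step 0: XG
Step 1: XGGG  (used choices [3])
Step 2: XXXFFGFXXF  (used choices [2, 1, 2])
Step 3: XXXFFFGFFXXF  (used choices [1])

Answer: XXXFFFGFFXXF


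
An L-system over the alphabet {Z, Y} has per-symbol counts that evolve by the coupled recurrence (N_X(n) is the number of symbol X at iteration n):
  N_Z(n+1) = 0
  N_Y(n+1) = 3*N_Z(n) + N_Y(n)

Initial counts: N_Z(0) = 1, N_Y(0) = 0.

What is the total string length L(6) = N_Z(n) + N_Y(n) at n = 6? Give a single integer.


Step 0: N_Z=1, N_Y=0, L=1
Step 1: N_Z=0, N_Y=3, L=3
Step 2: N_Z=0, N_Y=3, L=3
Step 3: N_Z=0, N_Y=3, L=3
Step 4: N_Z=0, N_Y=3, L=3
Step 5: N_Z=0, N_Y=3, L=3
Step 6: N_Z=0, N_Y=3, L=3

Answer: 3


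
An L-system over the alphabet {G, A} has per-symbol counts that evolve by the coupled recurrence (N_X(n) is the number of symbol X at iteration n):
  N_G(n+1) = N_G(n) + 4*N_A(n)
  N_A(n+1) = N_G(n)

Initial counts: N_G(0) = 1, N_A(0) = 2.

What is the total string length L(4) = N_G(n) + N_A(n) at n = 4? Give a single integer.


Answer: 150

Derivation:
Step 0: N_G=1, N_A=2, L=3
Step 1: N_G=9, N_A=1, L=10
Step 2: N_G=13, N_A=9, L=22
Step 3: N_G=49, N_A=13, L=62
Step 4: N_G=101, N_A=49, L=150


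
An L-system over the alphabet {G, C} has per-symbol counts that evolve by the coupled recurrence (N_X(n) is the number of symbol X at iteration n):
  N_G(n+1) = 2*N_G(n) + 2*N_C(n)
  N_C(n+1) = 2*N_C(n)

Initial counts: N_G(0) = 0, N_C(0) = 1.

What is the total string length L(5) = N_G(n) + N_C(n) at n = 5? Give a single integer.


Step 0: N_G=0, N_C=1, L=1
Step 1: N_G=2, N_C=2, L=4
Step 2: N_G=8, N_C=4, L=12
Step 3: N_G=24, N_C=8, L=32
Step 4: N_G=64, N_C=16, L=80
Step 5: N_G=160, N_C=32, L=192

Answer: 192


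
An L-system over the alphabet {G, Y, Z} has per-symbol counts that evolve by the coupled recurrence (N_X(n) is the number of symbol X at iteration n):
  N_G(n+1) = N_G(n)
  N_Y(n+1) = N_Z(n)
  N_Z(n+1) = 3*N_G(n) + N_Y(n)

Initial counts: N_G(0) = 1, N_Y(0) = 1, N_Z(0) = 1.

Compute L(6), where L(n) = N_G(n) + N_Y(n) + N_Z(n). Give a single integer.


Answer: 21

Derivation:
Step 0: N_G=1, N_Y=1, N_Z=1, L=3
Step 1: N_G=1, N_Y=1, N_Z=4, L=6
Step 2: N_G=1, N_Y=4, N_Z=4, L=9
Step 3: N_G=1, N_Y=4, N_Z=7, L=12
Step 4: N_G=1, N_Y=7, N_Z=7, L=15
Step 5: N_G=1, N_Y=7, N_Z=10, L=18
Step 6: N_G=1, N_Y=10, N_Z=10, L=21


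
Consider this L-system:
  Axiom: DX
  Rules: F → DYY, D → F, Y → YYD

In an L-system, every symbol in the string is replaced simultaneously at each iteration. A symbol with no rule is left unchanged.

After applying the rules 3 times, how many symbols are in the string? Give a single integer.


Answer: 8

Derivation:
Step 0: length = 2
Step 1: length = 2
Step 2: length = 4
Step 3: length = 8


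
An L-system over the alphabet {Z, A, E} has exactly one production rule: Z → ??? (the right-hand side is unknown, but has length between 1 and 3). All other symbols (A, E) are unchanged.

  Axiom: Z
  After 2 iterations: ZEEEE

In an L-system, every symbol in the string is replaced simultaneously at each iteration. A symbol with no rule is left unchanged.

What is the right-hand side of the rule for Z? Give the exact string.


Trying Z → ZEE:
  Step 0: Z
  Step 1: ZEE
  Step 2: ZEEEE
Matches the given result.

Answer: ZEE


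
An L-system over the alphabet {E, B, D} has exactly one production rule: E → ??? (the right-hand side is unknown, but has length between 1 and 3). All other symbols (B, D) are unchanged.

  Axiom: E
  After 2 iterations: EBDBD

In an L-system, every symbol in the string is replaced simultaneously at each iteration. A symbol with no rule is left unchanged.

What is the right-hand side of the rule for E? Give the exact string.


Answer: EBD

Derivation:
Trying E → EBD:
  Step 0: E
  Step 1: EBD
  Step 2: EBDBD
Matches the given result.


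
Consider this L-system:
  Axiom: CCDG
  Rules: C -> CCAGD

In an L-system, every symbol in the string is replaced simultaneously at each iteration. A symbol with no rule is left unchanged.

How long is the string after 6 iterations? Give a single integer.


Step 0: length = 4
Step 1: length = 12
Step 2: length = 28
Step 3: length = 60
Step 4: length = 124
Step 5: length = 252
Step 6: length = 508

Answer: 508


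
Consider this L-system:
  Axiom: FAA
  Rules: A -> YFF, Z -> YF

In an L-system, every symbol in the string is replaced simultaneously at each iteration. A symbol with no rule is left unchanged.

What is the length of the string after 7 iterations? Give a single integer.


Step 0: length = 3
Step 1: length = 7
Step 2: length = 7
Step 3: length = 7
Step 4: length = 7
Step 5: length = 7
Step 6: length = 7
Step 7: length = 7

Answer: 7


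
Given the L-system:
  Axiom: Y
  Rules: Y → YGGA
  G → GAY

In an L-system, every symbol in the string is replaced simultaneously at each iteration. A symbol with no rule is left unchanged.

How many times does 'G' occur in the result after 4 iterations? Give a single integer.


Step 0: Y  (0 'G')
Step 1: YGGA  (2 'G')
Step 2: YGGAGAYGAYA  (4 'G')
Step 3: YGGAGAYGAYAGAYAYGGAGAYAYGGAA  (10 'G')
Step 4: YGGAGAYGAYAGAYAYGGAGAYAYGGAAGAYAYGGAAYGGAGAYGAYAGAYAYGGAAYGGAGAYGAYAA  (24 'G')

Answer: 24


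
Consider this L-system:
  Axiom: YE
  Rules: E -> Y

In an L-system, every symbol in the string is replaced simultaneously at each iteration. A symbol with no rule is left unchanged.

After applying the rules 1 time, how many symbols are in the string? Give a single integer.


Answer: 2

Derivation:
Step 0: length = 2
Step 1: length = 2


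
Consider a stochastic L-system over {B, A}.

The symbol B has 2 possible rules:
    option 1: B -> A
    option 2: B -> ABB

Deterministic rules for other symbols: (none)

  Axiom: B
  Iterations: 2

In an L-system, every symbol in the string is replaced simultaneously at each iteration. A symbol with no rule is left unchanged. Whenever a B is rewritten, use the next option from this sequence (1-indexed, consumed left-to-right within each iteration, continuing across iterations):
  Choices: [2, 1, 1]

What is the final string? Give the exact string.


Step 0: B
Step 1: ABB  (used choices [2])
Step 2: AAA  (used choices [1, 1])

Answer: AAA


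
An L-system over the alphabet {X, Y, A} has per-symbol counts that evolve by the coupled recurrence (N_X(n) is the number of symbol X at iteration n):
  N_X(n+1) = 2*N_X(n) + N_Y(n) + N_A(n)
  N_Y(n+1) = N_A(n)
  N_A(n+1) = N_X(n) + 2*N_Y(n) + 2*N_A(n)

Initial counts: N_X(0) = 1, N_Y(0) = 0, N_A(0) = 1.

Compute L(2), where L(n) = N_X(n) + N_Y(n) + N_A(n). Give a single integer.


Answer: 24

Derivation:
Step 0: N_X=1, N_Y=0, N_A=1, L=2
Step 1: N_X=3, N_Y=1, N_A=3, L=7
Step 2: N_X=10, N_Y=3, N_A=11, L=24


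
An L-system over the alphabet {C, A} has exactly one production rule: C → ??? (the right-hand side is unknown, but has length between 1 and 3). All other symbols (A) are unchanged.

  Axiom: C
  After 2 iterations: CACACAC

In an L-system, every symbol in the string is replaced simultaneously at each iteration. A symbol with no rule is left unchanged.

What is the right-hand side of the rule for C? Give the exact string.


Answer: CAC

Derivation:
Trying C → CAC:
  Step 0: C
  Step 1: CAC
  Step 2: CACACAC
Matches the given result.


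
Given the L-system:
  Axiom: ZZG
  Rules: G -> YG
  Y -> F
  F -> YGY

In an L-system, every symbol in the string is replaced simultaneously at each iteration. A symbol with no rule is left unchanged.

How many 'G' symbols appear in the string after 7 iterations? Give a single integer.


Step 0: ZZG  (1 'G')
Step 1: ZZYG  (1 'G')
Step 2: ZZFYG  (1 'G')
Step 3: ZZYGYFYG  (2 'G')
Step 4: ZZFYGFYGYFYG  (3 'G')
Step 5: ZZYGYFYGYGYFYGFYGYFYG  (6 'G')
Step 6: ZZFYGFYGYFYGFYGFYGYFYGYGYFYGFYGYFYG  (10 'G')
Step 7: ZZYGYFYGYGYFYGFYGYFYGYGYFYGYGYFYGFYGYFYGFYGFYGYFYGYGYFYGFYGYFYG  (19 'G')

Answer: 19


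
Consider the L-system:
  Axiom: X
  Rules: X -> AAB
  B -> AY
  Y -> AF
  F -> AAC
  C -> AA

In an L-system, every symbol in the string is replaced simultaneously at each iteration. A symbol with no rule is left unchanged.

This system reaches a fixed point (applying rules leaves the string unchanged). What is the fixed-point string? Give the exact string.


Step 0: X
Step 1: AAB
Step 2: AAAY
Step 3: AAAAF
Step 4: AAAAAAC
Step 5: AAAAAAAA
Step 6: AAAAAAAA  (unchanged — fixed point at step 5)

Answer: AAAAAAAA


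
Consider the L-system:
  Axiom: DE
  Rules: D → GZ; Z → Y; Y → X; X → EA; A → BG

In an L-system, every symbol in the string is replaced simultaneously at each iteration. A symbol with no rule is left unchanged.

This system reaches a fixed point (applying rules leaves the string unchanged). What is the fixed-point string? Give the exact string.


Answer: GEBGE

Derivation:
Step 0: DE
Step 1: GZE
Step 2: GYE
Step 3: GXE
Step 4: GEAE
Step 5: GEBGE
Step 6: GEBGE  (unchanged — fixed point at step 5)


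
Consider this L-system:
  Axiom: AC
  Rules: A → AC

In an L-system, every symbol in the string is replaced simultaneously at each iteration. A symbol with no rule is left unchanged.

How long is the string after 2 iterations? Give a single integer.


Answer: 4

Derivation:
Step 0: length = 2
Step 1: length = 3
Step 2: length = 4


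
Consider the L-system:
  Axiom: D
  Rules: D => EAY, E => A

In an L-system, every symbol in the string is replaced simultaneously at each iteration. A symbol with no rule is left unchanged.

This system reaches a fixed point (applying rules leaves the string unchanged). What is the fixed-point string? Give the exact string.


Answer: AAY

Derivation:
Step 0: D
Step 1: EAY
Step 2: AAY
Step 3: AAY  (unchanged — fixed point at step 2)


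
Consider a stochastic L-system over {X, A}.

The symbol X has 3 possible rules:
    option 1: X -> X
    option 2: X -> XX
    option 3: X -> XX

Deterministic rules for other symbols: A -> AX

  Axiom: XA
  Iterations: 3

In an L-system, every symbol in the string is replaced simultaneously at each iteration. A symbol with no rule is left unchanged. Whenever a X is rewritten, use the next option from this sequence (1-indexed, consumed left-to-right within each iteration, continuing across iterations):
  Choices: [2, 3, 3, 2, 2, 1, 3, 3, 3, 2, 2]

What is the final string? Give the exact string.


Step 0: XA
Step 1: XXAX  (used choices [2])
Step 2: XXXXAXXX  (used choices [3, 3, 2])
Step 3: XXXXXXXAXXXXXXX  (used choices [2, 1, 3, 3, 3, 2, 2])

Answer: XXXXXXXAXXXXXXX


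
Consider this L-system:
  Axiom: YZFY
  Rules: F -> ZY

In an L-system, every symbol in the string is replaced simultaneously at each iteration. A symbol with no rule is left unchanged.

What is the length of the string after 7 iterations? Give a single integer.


Step 0: length = 4
Step 1: length = 5
Step 2: length = 5
Step 3: length = 5
Step 4: length = 5
Step 5: length = 5
Step 6: length = 5
Step 7: length = 5

Answer: 5


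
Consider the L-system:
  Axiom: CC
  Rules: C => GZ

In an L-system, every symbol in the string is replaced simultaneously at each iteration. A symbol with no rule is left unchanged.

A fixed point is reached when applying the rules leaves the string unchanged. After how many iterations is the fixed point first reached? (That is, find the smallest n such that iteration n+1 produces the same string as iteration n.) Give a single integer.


Step 0: CC
Step 1: GZGZ
Step 2: GZGZ  (unchanged — fixed point at step 1)

Answer: 1


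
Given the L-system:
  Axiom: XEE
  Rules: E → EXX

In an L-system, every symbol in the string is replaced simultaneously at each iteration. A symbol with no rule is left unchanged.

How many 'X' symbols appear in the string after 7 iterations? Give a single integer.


Step 0: XEE  (1 'X')
Step 1: XEXXEXX  (5 'X')
Step 2: XEXXXXEXXXX  (9 'X')
Step 3: XEXXXXXXEXXXXXX  (13 'X')
Step 4: XEXXXXXXXXEXXXXXXXX  (17 'X')
Step 5: XEXXXXXXXXXXEXXXXXXXXXX  (21 'X')
Step 6: XEXXXXXXXXXXXXEXXXXXXXXXXXX  (25 'X')
Step 7: XEXXXXXXXXXXXXXXEXXXXXXXXXXXXXX  (29 'X')

Answer: 29


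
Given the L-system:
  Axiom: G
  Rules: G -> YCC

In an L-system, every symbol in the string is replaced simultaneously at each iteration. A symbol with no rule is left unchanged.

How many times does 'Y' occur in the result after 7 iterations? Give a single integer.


Step 0: G  (0 'Y')
Step 1: YCC  (1 'Y')
Step 2: YCC  (1 'Y')
Step 3: YCC  (1 'Y')
Step 4: YCC  (1 'Y')
Step 5: YCC  (1 'Y')
Step 6: YCC  (1 'Y')
Step 7: YCC  (1 'Y')

Answer: 1


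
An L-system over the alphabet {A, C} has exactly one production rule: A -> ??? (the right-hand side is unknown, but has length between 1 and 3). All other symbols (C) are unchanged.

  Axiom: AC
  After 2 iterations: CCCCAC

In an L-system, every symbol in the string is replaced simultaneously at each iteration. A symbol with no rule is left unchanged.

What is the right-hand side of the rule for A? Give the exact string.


Trying A -> CCA:
  Step 0: AC
  Step 1: CCAC
  Step 2: CCCCAC
Matches the given result.

Answer: CCA


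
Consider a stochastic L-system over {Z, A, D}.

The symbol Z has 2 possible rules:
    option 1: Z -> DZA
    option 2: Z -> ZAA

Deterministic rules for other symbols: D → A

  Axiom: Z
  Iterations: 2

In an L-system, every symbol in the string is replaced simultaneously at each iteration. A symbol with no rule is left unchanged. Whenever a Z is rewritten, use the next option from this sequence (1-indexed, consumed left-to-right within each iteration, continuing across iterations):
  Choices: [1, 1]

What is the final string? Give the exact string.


Answer: ADZAA

Derivation:
Step 0: Z
Step 1: DZA  (used choices [1])
Step 2: ADZAA  (used choices [1])


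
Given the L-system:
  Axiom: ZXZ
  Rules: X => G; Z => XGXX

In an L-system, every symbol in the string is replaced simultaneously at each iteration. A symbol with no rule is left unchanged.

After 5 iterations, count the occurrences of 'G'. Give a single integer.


Step 0: ZXZ  (0 'G')
Step 1: XGXXGXGXX  (3 'G')
Step 2: GGGGGGGGG  (9 'G')
Step 3: GGGGGGGGG  (9 'G')
Step 4: GGGGGGGGG  (9 'G')
Step 5: GGGGGGGGG  (9 'G')

Answer: 9


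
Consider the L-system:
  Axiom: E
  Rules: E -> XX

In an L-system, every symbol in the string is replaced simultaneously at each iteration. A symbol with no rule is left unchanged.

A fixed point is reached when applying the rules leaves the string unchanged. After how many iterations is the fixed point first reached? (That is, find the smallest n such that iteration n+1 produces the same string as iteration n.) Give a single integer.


Answer: 1

Derivation:
Step 0: E
Step 1: XX
Step 2: XX  (unchanged — fixed point at step 1)


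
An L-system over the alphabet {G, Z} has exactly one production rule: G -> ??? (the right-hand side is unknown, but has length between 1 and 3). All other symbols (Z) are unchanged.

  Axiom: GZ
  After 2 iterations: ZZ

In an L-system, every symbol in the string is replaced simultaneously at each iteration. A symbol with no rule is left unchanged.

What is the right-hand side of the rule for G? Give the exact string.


Answer: Z

Derivation:
Trying G -> Z:
  Step 0: GZ
  Step 1: ZZ
  Step 2: ZZ
Matches the given result.


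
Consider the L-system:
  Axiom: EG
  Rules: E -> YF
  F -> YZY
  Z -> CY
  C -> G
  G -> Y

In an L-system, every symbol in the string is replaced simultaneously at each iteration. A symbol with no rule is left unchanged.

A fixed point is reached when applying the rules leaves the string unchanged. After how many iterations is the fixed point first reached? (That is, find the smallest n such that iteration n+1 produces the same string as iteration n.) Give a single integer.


Answer: 5

Derivation:
Step 0: EG
Step 1: YFY
Step 2: YYZYY
Step 3: YYCYYY
Step 4: YYGYYY
Step 5: YYYYYY
Step 6: YYYYYY  (unchanged — fixed point at step 5)


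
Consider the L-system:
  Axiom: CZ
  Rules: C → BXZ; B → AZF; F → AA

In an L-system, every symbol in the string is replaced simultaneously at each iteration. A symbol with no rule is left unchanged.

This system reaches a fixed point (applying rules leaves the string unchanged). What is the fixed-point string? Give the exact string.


Step 0: CZ
Step 1: BXZZ
Step 2: AZFXZZ
Step 3: AZAAXZZ
Step 4: AZAAXZZ  (unchanged — fixed point at step 3)

Answer: AZAAXZZ


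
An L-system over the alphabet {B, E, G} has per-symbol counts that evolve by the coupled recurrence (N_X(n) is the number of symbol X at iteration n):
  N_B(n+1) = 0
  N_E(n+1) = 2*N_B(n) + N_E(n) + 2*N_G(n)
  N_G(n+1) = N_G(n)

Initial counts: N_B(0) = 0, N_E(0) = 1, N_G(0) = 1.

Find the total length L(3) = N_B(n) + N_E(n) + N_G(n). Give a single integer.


Answer: 8

Derivation:
Step 0: N_B=0, N_E=1, N_G=1, L=2
Step 1: N_B=0, N_E=3, N_G=1, L=4
Step 2: N_B=0, N_E=5, N_G=1, L=6
Step 3: N_B=0, N_E=7, N_G=1, L=8


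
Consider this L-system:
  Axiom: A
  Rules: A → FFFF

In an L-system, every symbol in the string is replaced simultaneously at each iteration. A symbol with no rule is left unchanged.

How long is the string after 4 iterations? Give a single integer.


Step 0: length = 1
Step 1: length = 4
Step 2: length = 4
Step 3: length = 4
Step 4: length = 4

Answer: 4


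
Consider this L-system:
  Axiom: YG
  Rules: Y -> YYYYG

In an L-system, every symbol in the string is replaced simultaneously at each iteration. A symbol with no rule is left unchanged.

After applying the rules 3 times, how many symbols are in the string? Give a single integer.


Step 0: length = 2
Step 1: length = 6
Step 2: length = 22
Step 3: length = 86

Answer: 86


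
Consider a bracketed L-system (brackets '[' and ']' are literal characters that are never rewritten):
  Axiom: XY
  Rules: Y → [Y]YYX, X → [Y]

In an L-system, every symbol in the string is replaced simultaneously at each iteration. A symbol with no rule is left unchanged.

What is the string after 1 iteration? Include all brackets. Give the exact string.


Step 0: XY
Step 1: [Y][Y]YYX

Answer: [Y][Y]YYX


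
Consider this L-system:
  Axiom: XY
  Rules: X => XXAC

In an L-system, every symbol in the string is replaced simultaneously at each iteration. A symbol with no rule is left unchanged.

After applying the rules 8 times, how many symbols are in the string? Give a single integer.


Step 0: length = 2
Step 1: length = 5
Step 2: length = 11
Step 3: length = 23
Step 4: length = 47
Step 5: length = 95
Step 6: length = 191
Step 7: length = 383
Step 8: length = 767

Answer: 767


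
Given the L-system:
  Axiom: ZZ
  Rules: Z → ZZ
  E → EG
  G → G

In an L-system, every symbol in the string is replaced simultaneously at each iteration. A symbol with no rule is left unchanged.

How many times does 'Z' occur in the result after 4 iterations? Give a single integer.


Step 0: ZZ  (2 'Z')
Step 1: ZZZZ  (4 'Z')
Step 2: ZZZZZZZZ  (8 'Z')
Step 3: ZZZZZZZZZZZZZZZZ  (16 'Z')
Step 4: ZZZZZZZZZZZZZZZZZZZZZZZZZZZZZZZZ  (32 'Z')

Answer: 32


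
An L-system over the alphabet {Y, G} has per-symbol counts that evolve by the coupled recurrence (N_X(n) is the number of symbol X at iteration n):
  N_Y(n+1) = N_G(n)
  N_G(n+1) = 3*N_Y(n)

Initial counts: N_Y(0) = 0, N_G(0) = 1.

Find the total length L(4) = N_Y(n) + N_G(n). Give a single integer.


Step 0: N_Y=0, N_G=1, L=1
Step 1: N_Y=1, N_G=0, L=1
Step 2: N_Y=0, N_G=3, L=3
Step 3: N_Y=3, N_G=0, L=3
Step 4: N_Y=0, N_G=9, L=9

Answer: 9


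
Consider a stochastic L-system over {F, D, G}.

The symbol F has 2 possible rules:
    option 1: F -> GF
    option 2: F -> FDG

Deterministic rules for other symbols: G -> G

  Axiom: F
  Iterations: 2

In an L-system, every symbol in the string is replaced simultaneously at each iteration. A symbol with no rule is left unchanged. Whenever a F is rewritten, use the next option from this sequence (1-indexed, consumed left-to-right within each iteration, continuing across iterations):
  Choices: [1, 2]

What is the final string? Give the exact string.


Answer: GFDG

Derivation:
Step 0: F
Step 1: GF  (used choices [1])
Step 2: GFDG  (used choices [2])


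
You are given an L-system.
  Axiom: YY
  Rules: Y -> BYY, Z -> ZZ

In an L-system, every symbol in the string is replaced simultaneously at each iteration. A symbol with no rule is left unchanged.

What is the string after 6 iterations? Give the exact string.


Answer: BBBBBBYYBYYBBYYBYYBBBYYBYYBBYYBYYBBBBYYBYYBBYYBYYBBBYYBYYBBYYBYYBBBBBYYBYYBBYYBYYBBBYYBYYBBYYBYYBBBBYYBYYBBYYBYYBBBYYBYYBBYYBYYBBBBBBYYBYYBBYYBYYBBBYYBYYBBYYBYYBBBBYYBYYBBYYBYYBBBYYBYYBBYYBYYBBBBBYYBYYBBYYBYYBBBYYBYYBBYYBYYBBBBYYBYYBBYYBYYBBBYYBYYBBYYBYY

Derivation:
Step 0: YY
Step 1: BYYBYY
Step 2: BBYYBYYBBYYBYY
Step 3: BBBYYBYYBBYYBYYBBBYYBYYBBYYBYY
Step 4: BBBBYYBYYBBYYBYYBBBYYBYYBBYYBYYBBBBYYBYYBBYYBYYBBBYYBYYBBYYBYY
Step 5: BBBBBYYBYYBBYYBYYBBBYYBYYBBYYBYYBBBBYYBYYBBYYBYYBBBYYBYYBBYYBYYBBBBBYYBYYBBYYBYYBBBYYBYYBBYYBYYBBBBYYBYYBBYYBYYBBBYYBYYBBYYBYY
Step 6: BBBBBBYYBYYBBYYBYYBBBYYBYYBBYYBYYBBBBYYBYYBBYYBYYBBBYYBYYBBYYBYYBBBBBYYBYYBBYYBYYBBBYYBYYBBYYBYYBBBBYYBYYBBYYBYYBBBYYBYYBBYYBYYBBBBBBYYBYYBBYYBYYBBBYYBYYBBYYBYYBBBBYYBYYBBYYBYYBBBYYBYYBBYYBYYBBBBBYYBYYBBYYBYYBBBYYBYYBBYYBYYBBBBYYBYYBBYYBYYBBBYYBYYBBYYBYY


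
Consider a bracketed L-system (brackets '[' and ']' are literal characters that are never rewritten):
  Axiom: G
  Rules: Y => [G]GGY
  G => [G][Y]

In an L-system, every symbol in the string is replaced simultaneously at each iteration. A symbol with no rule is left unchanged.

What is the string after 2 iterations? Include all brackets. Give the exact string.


Step 0: G
Step 1: [G][Y]
Step 2: [[G][Y]][[G]GGY]

Answer: [[G][Y]][[G]GGY]


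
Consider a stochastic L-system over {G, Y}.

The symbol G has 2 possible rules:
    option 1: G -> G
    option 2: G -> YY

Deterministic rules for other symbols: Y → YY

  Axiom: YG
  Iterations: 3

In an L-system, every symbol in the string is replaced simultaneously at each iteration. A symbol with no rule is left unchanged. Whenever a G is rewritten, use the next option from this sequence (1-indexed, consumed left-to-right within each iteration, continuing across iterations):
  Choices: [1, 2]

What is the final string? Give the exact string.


Step 0: YG
Step 1: YYG  (used choices [1])
Step 2: YYYYYY  (used choices [2])
Step 3: YYYYYYYYYYYY  (used choices [])

Answer: YYYYYYYYYYYY


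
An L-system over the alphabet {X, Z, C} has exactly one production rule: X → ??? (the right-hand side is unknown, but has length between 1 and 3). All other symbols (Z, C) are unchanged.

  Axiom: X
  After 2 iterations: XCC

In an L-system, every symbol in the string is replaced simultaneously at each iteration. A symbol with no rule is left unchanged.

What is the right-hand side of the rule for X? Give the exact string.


Trying X → XC:
  Step 0: X
  Step 1: XC
  Step 2: XCC
Matches the given result.

Answer: XC


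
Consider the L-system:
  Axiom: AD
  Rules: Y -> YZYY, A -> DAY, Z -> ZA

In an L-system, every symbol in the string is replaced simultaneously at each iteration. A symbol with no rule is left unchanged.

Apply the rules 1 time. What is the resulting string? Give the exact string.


Answer: DAYD

Derivation:
Step 0: AD
Step 1: DAYD


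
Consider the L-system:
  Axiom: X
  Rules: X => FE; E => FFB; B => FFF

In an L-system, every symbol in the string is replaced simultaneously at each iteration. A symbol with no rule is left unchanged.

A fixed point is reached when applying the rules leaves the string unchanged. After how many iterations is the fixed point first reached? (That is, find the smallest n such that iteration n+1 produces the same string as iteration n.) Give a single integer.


Answer: 3

Derivation:
Step 0: X
Step 1: FE
Step 2: FFFB
Step 3: FFFFFF
Step 4: FFFFFF  (unchanged — fixed point at step 3)


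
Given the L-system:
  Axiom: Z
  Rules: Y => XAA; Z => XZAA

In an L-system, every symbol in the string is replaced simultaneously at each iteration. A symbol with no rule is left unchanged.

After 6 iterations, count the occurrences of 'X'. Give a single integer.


Step 0: Z  (0 'X')
Step 1: XZAA  (1 'X')
Step 2: XXZAAAA  (2 'X')
Step 3: XXXZAAAAAA  (3 'X')
Step 4: XXXXZAAAAAAAA  (4 'X')
Step 5: XXXXXZAAAAAAAAAA  (5 'X')
Step 6: XXXXXXZAAAAAAAAAAAA  (6 'X')

Answer: 6


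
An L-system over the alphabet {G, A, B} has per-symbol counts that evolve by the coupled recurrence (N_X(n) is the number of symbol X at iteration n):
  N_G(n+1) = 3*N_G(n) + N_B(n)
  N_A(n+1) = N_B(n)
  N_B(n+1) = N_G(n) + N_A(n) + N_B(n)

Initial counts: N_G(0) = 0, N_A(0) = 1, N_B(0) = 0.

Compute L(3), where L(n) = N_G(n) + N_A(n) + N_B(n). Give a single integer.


Step 0: N_G=0, N_A=1, N_B=0, L=1
Step 1: N_G=0, N_A=0, N_B=1, L=1
Step 2: N_G=1, N_A=1, N_B=1, L=3
Step 3: N_G=4, N_A=1, N_B=3, L=8

Answer: 8
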